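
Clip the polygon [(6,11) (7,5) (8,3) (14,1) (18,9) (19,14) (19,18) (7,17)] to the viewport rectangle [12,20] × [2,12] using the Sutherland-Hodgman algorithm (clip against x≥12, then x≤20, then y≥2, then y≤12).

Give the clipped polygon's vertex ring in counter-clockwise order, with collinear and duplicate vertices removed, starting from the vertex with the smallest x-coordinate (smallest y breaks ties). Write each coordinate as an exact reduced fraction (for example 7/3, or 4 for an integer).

1. After x ≥ 12: [(12,5/3) (14,1) (18,9) (19,14) (19,18) (12,209/12)]
2. After x ≤ 20: [(12,5/3) (14,1) (18,9) (19,14) (19,18) (12,209/12)]
3. After y ≥ 2: [(12,2) (29/2,2) (18,9) (19,14) (19,18) (12,209/12)]
4. After y ≤ 12: [(12,12) (12,2) (29/2,2) (18,9) (93/5,12)]
5. Canonical ring: [(12,2) (29/2,2) (18,9) (93/5,12) (12,12)]

Clipped polygon: [(12,2) (29/2,2) (18,9) (93/5,12) (12,12)]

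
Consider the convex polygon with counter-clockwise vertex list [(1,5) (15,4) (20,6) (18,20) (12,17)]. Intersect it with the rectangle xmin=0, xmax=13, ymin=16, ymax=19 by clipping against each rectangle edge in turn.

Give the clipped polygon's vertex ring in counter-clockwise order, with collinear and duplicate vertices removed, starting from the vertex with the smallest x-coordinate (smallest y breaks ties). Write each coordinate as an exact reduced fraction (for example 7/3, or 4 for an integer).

Clipped polygon: [(133/12,16) (13,16) (13,35/2) (12,17)]

1. After x ≥ 0: [(1,5) (15,4) (20,6) (18,20) (12,17)]
2. After x ≤ 13: [(1,5) (13,29/7) (13,35/2) (12,17)]
3. After y ≥ 16: [(133/12,16) (13,16) (13,35/2) (12,17)]
4. After y ≤ 19: [(133/12,16) (13,16) (13,35/2) (12,17)]
5. Canonical ring: [(133/12,16) (13,16) (13,35/2) (12,17)]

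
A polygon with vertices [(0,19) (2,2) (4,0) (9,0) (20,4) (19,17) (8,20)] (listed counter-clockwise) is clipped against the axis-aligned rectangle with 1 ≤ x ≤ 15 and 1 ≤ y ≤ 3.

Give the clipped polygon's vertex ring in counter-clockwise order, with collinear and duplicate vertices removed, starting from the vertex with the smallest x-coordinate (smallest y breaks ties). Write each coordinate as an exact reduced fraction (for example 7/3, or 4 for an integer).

1. After x ≥ 1: [(1,153/8) (1,21/2) (2,2) (4,0) (9,0) (20,4) (19,17) (8,20)]
2. After x ≤ 15: [(1,153/8) (1,21/2) (2,2) (4,0) (9,0) (15,24/11) (15,199/11) (8,20)]
3. After y ≥ 1: [(1,153/8) (1,21/2) (2,2) (3,1) (47/4,1) (15,24/11) (15,199/11) (8,20)]
4. After y ≤ 3: [(32/17,3) (2,2) (3,1) (47/4,1) (15,24/11) (15,3)]
5. Canonical ring: [(32/17,3) (2,2) (3,1) (47/4,1) (15,24/11) (15,3)]

Clipped polygon: [(32/17,3) (2,2) (3,1) (47/4,1) (15,24/11) (15,3)]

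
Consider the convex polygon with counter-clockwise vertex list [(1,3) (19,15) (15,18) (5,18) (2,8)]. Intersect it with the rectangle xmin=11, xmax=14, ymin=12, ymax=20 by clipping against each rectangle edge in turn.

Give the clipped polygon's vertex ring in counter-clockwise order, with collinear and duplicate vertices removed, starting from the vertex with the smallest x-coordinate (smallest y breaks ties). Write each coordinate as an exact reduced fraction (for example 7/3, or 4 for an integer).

Clipped polygon: [(11,12) (14,12) (14,18) (11,18)]

1. After x ≥ 11: [(11,29/3) (19,15) (15,18) (11,18)]
2. After x ≤ 14: [(11,29/3) (14,35/3) (14,18) (11,18)]
3. After y ≥ 12: [(11,12) (14,12) (14,18) (11,18)]
4. After y ≤ 20: [(11,12) (14,12) (14,18) (11,18)]
5. Canonical ring: [(11,12) (14,12) (14,18) (11,18)]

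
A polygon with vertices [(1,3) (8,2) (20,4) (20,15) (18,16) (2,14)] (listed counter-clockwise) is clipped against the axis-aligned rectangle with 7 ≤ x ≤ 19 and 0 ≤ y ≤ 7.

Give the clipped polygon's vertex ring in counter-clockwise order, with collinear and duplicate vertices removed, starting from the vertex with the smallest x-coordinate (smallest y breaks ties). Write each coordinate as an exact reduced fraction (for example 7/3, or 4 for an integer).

Clipped polygon: [(7,15/7) (8,2) (19,23/6) (19,7) (7,7)]

1. After x ≥ 7: [(7,15/7) (8,2) (20,4) (20,15) (18,16) (7,117/8)]
2. After x ≤ 19: [(7,15/7) (8,2) (19,23/6) (19,31/2) (18,16) (7,117/8)]
3. After y ≥ 0: [(7,15/7) (8,2) (19,23/6) (19,31/2) (18,16) (7,117/8)]
4. After y ≤ 7: [(7,7) (7,15/7) (8,2) (19,23/6) (19,7)]
5. Canonical ring: [(7,15/7) (8,2) (19,23/6) (19,7) (7,7)]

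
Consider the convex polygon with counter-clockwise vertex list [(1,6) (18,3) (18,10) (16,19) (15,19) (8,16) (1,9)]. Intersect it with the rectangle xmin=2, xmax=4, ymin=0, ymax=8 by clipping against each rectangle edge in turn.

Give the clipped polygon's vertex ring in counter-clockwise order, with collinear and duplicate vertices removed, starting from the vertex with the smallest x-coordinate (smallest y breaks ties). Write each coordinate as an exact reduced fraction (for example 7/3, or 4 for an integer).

1. After x ≥ 2: [(2,99/17) (18,3) (18,10) (16,19) (15,19) (8,16) (2,10)]
2. After x ≤ 4: [(2,99/17) (4,93/17) (4,12) (2,10)]
3. After y ≥ 0: [(2,99/17) (4,93/17) (4,12) (2,10)]
4. After y ≤ 8: [(2,8) (2,99/17) (4,93/17) (4,8)]
5. Canonical ring: [(2,99/17) (4,93/17) (4,8) (2,8)]

Clipped polygon: [(2,99/17) (4,93/17) (4,8) (2,8)]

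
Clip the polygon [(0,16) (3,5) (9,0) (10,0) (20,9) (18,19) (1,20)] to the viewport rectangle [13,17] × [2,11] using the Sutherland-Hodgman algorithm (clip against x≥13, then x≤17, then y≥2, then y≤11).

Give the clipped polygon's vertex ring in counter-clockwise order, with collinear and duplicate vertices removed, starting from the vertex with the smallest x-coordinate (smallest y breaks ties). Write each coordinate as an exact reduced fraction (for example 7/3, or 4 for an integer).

1. After x ≥ 13: [(13,27/10) (20,9) (18,19) (13,328/17)]
2. After x ≤ 17: [(13,27/10) (17,63/10) (17,324/17) (13,328/17)]
3. After y ≥ 2: [(13,27/10) (17,63/10) (17,324/17) (13,328/17)]
4. After y ≤ 11: [(13,11) (13,27/10) (17,63/10) (17,11)]
5. Canonical ring: [(13,27/10) (17,63/10) (17,11) (13,11)]

Clipped polygon: [(13,27/10) (17,63/10) (17,11) (13,11)]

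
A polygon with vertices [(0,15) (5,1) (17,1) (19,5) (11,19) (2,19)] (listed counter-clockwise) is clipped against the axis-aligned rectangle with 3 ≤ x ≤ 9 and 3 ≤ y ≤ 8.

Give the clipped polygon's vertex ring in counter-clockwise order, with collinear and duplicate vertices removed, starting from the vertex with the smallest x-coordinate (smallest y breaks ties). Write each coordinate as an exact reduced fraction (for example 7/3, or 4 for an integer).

Clipped polygon: [(3,33/5) (30/7,3) (9,3) (9,8) (3,8)]

1. After x ≥ 3: [(3,33/5) (5,1) (17,1) (19,5) (11,19) (3,19)]
2. After x ≤ 9: [(3,33/5) (5,1) (9,1) (9,19) (3,19)]
3. After y ≥ 3: [(3,33/5) (30/7,3) (9,3) (9,19) (3,19)]
4. After y ≤ 8: [(3,8) (3,33/5) (30/7,3) (9,3) (9,8)]
5. Canonical ring: [(3,33/5) (30/7,3) (9,3) (9,8) (3,8)]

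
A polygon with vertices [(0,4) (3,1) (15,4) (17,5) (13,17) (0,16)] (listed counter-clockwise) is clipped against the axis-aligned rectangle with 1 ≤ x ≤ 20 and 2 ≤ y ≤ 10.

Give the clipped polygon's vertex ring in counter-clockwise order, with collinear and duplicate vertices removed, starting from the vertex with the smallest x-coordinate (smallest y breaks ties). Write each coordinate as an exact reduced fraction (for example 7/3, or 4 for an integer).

1. After x ≥ 1: [(1,3) (3,1) (15,4) (17,5) (13,17) (1,209/13)]
2. After x ≤ 20: [(1,3) (3,1) (15,4) (17,5) (13,17) (1,209/13)]
3. After y ≥ 2: [(1,3) (2,2) (7,2) (15,4) (17,5) (13,17) (1,209/13)]
4. After y ≤ 10: [(1,10) (1,3) (2,2) (7,2) (15,4) (17,5) (46/3,10)]
5. Canonical ring: [(1,3) (2,2) (7,2) (15,4) (17,5) (46/3,10) (1,10)]

Clipped polygon: [(1,3) (2,2) (7,2) (15,4) (17,5) (46/3,10) (1,10)]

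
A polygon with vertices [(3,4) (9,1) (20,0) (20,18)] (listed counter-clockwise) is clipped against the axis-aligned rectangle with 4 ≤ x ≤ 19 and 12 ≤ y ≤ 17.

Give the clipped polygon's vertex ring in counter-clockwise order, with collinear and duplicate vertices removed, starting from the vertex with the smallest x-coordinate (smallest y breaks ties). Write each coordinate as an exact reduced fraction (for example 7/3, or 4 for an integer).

1. After x ≥ 4: [(4,82/17) (4,7/2) (9,1) (20,0) (20,18)]
2. After x ≤ 19: [(19,292/17) (4,82/17) (4,7/2) (9,1) (19,1/11)]
3. After y ≥ 12: [(19,12) (19,292/17) (89/7,12)]
4. After y ≤ 17: [(19,12) (19,17) (263/14,17) (89/7,12)]
5. Canonical ring: [(89/7,12) (19,12) (19,17) (263/14,17)]

Clipped polygon: [(89/7,12) (19,12) (19,17) (263/14,17)]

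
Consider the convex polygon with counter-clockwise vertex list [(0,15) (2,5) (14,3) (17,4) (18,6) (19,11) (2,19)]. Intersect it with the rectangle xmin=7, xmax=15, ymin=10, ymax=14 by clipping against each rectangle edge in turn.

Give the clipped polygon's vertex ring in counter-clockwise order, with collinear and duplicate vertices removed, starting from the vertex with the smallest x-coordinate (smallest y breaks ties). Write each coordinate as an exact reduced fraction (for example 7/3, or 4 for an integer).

1. After x ≥ 7: [(7,25/6) (14,3) (17,4) (18,6) (19,11) (7,283/17)]
2. After x ≤ 15: [(7,25/6) (14,3) (15,10/3) (15,219/17) (7,283/17)]
3. After y ≥ 10: [(7,10) (15,10) (15,219/17) (7,283/17)]
4. After y ≤ 14: [(7,14) (7,10) (15,10) (15,219/17) (101/8,14)]
5. Canonical ring: [(7,10) (15,10) (15,219/17) (101/8,14) (7,14)]

Clipped polygon: [(7,10) (15,10) (15,219/17) (101/8,14) (7,14)]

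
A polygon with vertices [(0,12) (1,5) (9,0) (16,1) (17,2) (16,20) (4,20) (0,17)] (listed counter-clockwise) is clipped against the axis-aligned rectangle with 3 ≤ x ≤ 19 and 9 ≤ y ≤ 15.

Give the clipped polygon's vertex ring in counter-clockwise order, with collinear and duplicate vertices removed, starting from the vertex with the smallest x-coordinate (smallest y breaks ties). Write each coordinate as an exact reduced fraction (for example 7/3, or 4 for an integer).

Clipped polygon: [(3,9) (299/18,9) (293/18,15) (3,15)]

1. After x ≥ 3: [(3,15/4) (9,0) (16,1) (17,2) (16,20) (4,20) (3,77/4)]
2. After x ≤ 19: [(3,15/4) (9,0) (16,1) (17,2) (16,20) (4,20) (3,77/4)]
3. After y ≥ 9: [(3,9) (299/18,9) (16,20) (4,20) (3,77/4)]
4. After y ≤ 15: [(3,15) (3,9) (299/18,9) (293/18,15)]
5. Canonical ring: [(3,9) (299/18,9) (293/18,15) (3,15)]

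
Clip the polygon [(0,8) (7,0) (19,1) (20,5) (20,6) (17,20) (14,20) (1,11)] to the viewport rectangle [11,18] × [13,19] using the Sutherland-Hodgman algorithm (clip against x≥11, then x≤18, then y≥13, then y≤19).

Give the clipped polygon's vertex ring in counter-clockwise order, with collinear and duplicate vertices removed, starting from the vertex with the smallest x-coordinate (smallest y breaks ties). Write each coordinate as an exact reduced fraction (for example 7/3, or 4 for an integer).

Clipped polygon: [(11,13) (18,13) (18,46/3) (241/14,19) (113/9,19) (11,233/13)]

1. After x ≥ 11: [(11,1/3) (19,1) (20,5) (20,6) (17,20) (14,20) (11,233/13)]
2. After x ≤ 18: [(11,1/3) (18,11/12) (18,46/3) (17,20) (14,20) (11,233/13)]
3. After y ≥ 13: [(11,13) (18,13) (18,46/3) (17,20) (14,20) (11,233/13)]
4. After y ≤ 19: [(11,13) (18,13) (18,46/3) (241/14,19) (113/9,19) (11,233/13)]
5. Canonical ring: [(11,13) (18,13) (18,46/3) (241/14,19) (113/9,19) (11,233/13)]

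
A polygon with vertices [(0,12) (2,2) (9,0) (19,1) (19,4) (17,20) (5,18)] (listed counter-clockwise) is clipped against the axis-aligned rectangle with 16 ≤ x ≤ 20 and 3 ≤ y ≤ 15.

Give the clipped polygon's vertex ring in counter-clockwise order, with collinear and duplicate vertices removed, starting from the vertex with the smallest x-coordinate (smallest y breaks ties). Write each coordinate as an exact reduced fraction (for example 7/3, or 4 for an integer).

Clipped polygon: [(16,3) (19,3) (19,4) (141/8,15) (16,15)]

1. After x ≥ 16: [(16,7/10) (19,1) (19,4) (17,20) (16,119/6)]
2. After x ≤ 20: [(16,7/10) (19,1) (19,4) (17,20) (16,119/6)]
3. After y ≥ 3: [(16,3) (19,3) (19,4) (17,20) (16,119/6)]
4. After y ≤ 15: [(16,15) (16,3) (19,3) (19,4) (141/8,15)]
5. Canonical ring: [(16,3) (19,3) (19,4) (141/8,15) (16,15)]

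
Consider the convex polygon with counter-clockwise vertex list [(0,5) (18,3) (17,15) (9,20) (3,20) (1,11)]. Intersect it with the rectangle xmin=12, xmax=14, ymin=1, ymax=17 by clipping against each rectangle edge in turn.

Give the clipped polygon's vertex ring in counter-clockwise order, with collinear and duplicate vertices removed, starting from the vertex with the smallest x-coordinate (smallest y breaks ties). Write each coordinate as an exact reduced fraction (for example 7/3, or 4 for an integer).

1. After x ≥ 12: [(12,11/3) (18,3) (17,15) (12,145/8)]
2. After x ≤ 14: [(12,11/3) (14,31/9) (14,135/8) (12,145/8)]
3. After y ≥ 1: [(12,11/3) (14,31/9) (14,135/8) (12,145/8)]
4. After y ≤ 17: [(12,17) (12,11/3) (14,31/9) (14,135/8) (69/5,17)]
5. Canonical ring: [(12,11/3) (14,31/9) (14,135/8) (69/5,17) (12,17)]

Clipped polygon: [(12,11/3) (14,31/9) (14,135/8) (69/5,17) (12,17)]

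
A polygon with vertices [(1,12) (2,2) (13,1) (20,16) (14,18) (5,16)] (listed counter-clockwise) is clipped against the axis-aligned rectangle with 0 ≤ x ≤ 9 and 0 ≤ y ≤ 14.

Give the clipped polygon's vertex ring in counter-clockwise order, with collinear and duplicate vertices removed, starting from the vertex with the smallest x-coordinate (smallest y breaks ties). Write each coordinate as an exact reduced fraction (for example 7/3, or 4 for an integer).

1. After x ≥ 0: [(1,12) (2,2) (13,1) (20,16) (14,18) (5,16)]
2. After x ≤ 9: [(1,12) (2,2) (9,15/11) (9,152/9) (5,16)]
3. After y ≥ 0: [(1,12) (2,2) (9,15/11) (9,152/9) (5,16)]
4. After y ≤ 14: [(3,14) (1,12) (2,2) (9,15/11) (9,14)]
5. Canonical ring: [(1,12) (2,2) (9,15/11) (9,14) (3,14)]

Clipped polygon: [(1,12) (2,2) (9,15/11) (9,14) (3,14)]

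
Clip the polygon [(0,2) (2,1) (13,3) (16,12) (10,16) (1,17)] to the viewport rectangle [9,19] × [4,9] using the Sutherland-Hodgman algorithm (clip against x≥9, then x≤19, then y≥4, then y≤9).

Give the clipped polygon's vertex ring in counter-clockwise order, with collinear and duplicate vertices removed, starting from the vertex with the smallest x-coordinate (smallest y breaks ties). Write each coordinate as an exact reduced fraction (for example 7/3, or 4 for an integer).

1. After x ≥ 9: [(9,25/11) (13,3) (16,12) (10,16) (9,145/9)]
2. After x ≤ 19: [(9,25/11) (13,3) (16,12) (10,16) (9,145/9)]
3. After y ≥ 4: [(9,4) (40/3,4) (16,12) (10,16) (9,145/9)]
4. After y ≤ 9: [(9,9) (9,4) (40/3,4) (15,9)]
5. Canonical ring: [(9,4) (40/3,4) (15,9) (9,9)]

Clipped polygon: [(9,4) (40/3,4) (15,9) (9,9)]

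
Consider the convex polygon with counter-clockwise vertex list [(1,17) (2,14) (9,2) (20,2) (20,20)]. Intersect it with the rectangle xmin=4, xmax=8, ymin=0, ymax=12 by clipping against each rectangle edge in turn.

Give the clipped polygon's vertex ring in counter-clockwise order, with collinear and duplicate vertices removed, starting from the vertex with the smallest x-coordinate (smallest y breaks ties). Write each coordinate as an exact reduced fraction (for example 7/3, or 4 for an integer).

Clipped polygon: [(4,74/7) (8,26/7) (8,12) (4,12)]

1. After x ≥ 4: [(4,332/19) (4,74/7) (9,2) (20,2) (20,20)]
2. After x ≤ 8: [(8,344/19) (4,332/19) (4,74/7) (8,26/7)]
3. After y ≥ 0: [(8,344/19) (4,332/19) (4,74/7) (8,26/7)]
4. After y ≤ 12: [(8,12) (4,12) (4,74/7) (8,26/7)]
5. Canonical ring: [(4,74/7) (8,26/7) (8,12) (4,12)]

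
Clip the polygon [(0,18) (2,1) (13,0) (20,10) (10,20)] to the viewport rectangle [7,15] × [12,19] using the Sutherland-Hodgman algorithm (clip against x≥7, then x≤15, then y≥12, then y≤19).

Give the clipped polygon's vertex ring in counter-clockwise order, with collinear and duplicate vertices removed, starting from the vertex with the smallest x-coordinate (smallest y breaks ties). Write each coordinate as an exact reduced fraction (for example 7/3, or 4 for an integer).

Clipped polygon: [(7,12) (15,12) (15,15) (11,19) (7,19)]

1. After x ≥ 7: [(7,97/5) (7,6/11) (13,0) (20,10) (10,20)]
2. After x ≤ 15: [(7,97/5) (7,6/11) (13,0) (15,20/7) (15,15) (10,20)]
3. After y ≥ 12: [(7,97/5) (7,12) (15,12) (15,15) (10,20)]
4. After y ≤ 19: [(7,19) (7,12) (15,12) (15,15) (11,19)]
5. Canonical ring: [(7,12) (15,12) (15,15) (11,19) (7,19)]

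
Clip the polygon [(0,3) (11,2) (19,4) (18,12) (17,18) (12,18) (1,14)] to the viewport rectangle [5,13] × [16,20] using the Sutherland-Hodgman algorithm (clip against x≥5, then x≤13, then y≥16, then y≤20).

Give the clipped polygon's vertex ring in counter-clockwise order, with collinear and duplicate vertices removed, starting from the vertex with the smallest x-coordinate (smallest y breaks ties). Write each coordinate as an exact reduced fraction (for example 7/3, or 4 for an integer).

Clipped polygon: [(13/2,16) (13,16) (13,18) (12,18)]

1. After x ≥ 5: [(5,28/11) (11,2) (19,4) (18,12) (17,18) (12,18) (5,170/11)]
2. After x ≤ 13: [(5,28/11) (11,2) (13,5/2) (13,18) (12,18) (5,170/11)]
3. After y ≥ 16: [(13,16) (13,18) (12,18) (13/2,16)]
4. After y ≤ 20: [(13,16) (13,18) (12,18) (13/2,16)]
5. Canonical ring: [(13/2,16) (13,16) (13,18) (12,18)]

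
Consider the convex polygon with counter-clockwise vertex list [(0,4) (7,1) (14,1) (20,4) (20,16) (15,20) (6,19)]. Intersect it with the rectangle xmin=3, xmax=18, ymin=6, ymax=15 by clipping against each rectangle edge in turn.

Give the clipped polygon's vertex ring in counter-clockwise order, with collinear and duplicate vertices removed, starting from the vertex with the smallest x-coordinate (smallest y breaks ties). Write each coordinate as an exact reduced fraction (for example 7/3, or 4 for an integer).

1. After x ≥ 3: [(3,23/2) (3,19/7) (7,1) (14,1) (20,4) (20,16) (15,20) (6,19)]
2. After x ≤ 18: [(3,23/2) (3,19/7) (7,1) (14,1) (18,3) (18,88/5) (15,20) (6,19)]
3. After y ≥ 6: [(3,23/2) (3,6) (18,6) (18,88/5) (15,20) (6,19)]
4. After y ≤ 15: [(22/5,15) (3,23/2) (3,6) (18,6) (18,15)]
5. Canonical ring: [(3,6) (18,6) (18,15) (22/5,15) (3,23/2)]

Clipped polygon: [(3,6) (18,6) (18,15) (22/5,15) (3,23/2)]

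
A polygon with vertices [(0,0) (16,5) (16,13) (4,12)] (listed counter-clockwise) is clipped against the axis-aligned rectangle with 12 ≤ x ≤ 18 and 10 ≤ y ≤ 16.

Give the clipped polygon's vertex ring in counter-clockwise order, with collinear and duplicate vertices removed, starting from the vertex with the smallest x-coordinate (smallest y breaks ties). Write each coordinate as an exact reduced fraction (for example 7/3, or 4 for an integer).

1. After x ≥ 12: [(12,15/4) (16,5) (16,13) (12,38/3)]
2. After x ≤ 18: [(12,15/4) (16,5) (16,13) (12,38/3)]
3. After y ≥ 10: [(12,10) (16,10) (16,13) (12,38/3)]
4. After y ≤ 16: [(12,10) (16,10) (16,13) (12,38/3)]
5. Canonical ring: [(12,10) (16,10) (16,13) (12,38/3)]

Clipped polygon: [(12,10) (16,10) (16,13) (12,38/3)]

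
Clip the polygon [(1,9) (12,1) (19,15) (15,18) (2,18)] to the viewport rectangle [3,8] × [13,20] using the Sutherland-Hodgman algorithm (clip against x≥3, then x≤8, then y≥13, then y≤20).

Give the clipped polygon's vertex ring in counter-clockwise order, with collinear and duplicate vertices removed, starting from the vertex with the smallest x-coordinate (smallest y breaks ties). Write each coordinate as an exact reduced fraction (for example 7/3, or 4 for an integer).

1. After x ≥ 3: [(3,83/11) (12,1) (19,15) (15,18) (3,18)]
2. After x ≤ 8: [(3,83/11) (8,43/11) (8,18) (3,18)]
3. After y ≥ 13: [(3,13) (8,13) (8,18) (3,18)]
4. After y ≤ 20: [(3,13) (8,13) (8,18) (3,18)]
5. Canonical ring: [(3,13) (8,13) (8,18) (3,18)]

Clipped polygon: [(3,13) (8,13) (8,18) (3,18)]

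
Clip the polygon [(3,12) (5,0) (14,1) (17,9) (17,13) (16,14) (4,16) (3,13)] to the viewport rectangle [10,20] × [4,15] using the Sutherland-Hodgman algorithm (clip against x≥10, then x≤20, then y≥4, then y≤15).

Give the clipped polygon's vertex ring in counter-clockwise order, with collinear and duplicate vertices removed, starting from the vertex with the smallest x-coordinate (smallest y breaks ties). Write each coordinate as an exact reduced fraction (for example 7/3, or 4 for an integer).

1. After x ≥ 10: [(10,5/9) (14,1) (17,9) (17,13) (16,14) (10,15)]
2. After x ≤ 20: [(10,5/9) (14,1) (17,9) (17,13) (16,14) (10,15)]
3. After y ≥ 4: [(10,4) (121/8,4) (17,9) (17,13) (16,14) (10,15)]
4. After y ≤ 15: [(10,4) (121/8,4) (17,9) (17,13) (16,14) (10,15)]
5. Canonical ring: [(10,4) (121/8,4) (17,9) (17,13) (16,14) (10,15)]

Clipped polygon: [(10,4) (121/8,4) (17,9) (17,13) (16,14) (10,15)]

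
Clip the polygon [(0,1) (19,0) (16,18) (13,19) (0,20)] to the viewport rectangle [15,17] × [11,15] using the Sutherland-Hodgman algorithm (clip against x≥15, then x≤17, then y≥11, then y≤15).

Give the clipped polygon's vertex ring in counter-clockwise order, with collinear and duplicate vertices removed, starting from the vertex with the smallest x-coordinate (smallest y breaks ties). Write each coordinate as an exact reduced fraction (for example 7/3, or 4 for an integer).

Clipped polygon: [(15,11) (17,11) (17,12) (33/2,15) (15,15)]

1. After x ≥ 15: [(15,4/19) (19,0) (16,18) (15,55/3)]
2. After x ≤ 17: [(15,4/19) (17,2/19) (17,12) (16,18) (15,55/3)]
3. After y ≥ 11: [(15,11) (17,11) (17,12) (16,18) (15,55/3)]
4. After y ≤ 15: [(15,15) (15,11) (17,11) (17,12) (33/2,15)]
5. Canonical ring: [(15,11) (17,11) (17,12) (33/2,15) (15,15)]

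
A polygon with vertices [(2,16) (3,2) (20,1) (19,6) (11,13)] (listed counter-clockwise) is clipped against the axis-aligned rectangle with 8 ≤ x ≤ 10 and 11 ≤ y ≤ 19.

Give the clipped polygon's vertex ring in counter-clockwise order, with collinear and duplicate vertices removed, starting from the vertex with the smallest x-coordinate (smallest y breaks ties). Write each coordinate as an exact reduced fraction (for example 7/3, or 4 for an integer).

Clipped polygon: [(8,11) (10,11) (10,40/3) (8,14)]

1. After x ≥ 8: [(8,14) (8,29/17) (20,1) (19,6) (11,13)]
2. After x ≤ 10: [(10,40/3) (8,14) (8,29/17) (10,27/17)]
3. After y ≥ 11: [(10,11) (10,40/3) (8,14) (8,11)]
4. After y ≤ 19: [(10,11) (10,40/3) (8,14) (8,11)]
5. Canonical ring: [(8,11) (10,11) (10,40/3) (8,14)]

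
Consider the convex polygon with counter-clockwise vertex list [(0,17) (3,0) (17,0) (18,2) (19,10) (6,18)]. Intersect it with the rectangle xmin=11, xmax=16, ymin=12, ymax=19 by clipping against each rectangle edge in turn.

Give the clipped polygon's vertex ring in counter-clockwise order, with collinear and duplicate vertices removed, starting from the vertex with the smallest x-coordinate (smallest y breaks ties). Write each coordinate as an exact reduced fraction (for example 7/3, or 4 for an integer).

Clipped polygon: [(11,12) (63/4,12) (11,194/13)]

1. After x ≥ 11: [(11,0) (17,0) (18,2) (19,10) (11,194/13)]
2. After x ≤ 16: [(11,0) (16,0) (16,154/13) (11,194/13)]
3. After y ≥ 12: [(11,12) (63/4,12) (11,194/13)]
4. After y ≤ 19: [(11,12) (63/4,12) (11,194/13)]
5. Canonical ring: [(11,12) (63/4,12) (11,194/13)]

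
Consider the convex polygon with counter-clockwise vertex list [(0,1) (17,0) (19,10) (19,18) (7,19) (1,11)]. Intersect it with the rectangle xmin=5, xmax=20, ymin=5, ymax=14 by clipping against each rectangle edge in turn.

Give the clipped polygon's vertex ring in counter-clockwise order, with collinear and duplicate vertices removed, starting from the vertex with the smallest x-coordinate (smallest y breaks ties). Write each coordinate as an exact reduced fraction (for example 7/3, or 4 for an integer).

Clipped polygon: [(5,5) (18,5) (19,10) (19,14) (5,14)]

1. After x ≥ 5: [(5,12/17) (17,0) (19,10) (19,18) (7,19) (5,49/3)]
2. After x ≤ 20: [(5,12/17) (17,0) (19,10) (19,18) (7,19) (5,49/3)]
3. After y ≥ 5: [(5,5) (18,5) (19,10) (19,18) (7,19) (5,49/3)]
4. After y ≤ 14: [(5,14) (5,5) (18,5) (19,10) (19,14)]
5. Canonical ring: [(5,5) (18,5) (19,10) (19,14) (5,14)]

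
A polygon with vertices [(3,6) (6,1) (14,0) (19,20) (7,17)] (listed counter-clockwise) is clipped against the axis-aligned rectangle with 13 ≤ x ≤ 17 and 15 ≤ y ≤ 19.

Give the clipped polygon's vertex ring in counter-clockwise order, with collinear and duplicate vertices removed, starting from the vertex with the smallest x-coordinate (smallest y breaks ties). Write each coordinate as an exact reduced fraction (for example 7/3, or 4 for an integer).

Clipped polygon: [(13,15) (17,15) (17,19) (15,19) (13,37/2)]

1. After x ≥ 13: [(13,1/8) (14,0) (19,20) (13,37/2)]
2. After x ≤ 17: [(13,1/8) (14,0) (17,12) (17,39/2) (13,37/2)]
3. After y ≥ 15: [(13,15) (17,15) (17,39/2) (13,37/2)]
4. After y ≤ 19: [(13,15) (17,15) (17,19) (15,19) (13,37/2)]
5. Canonical ring: [(13,15) (17,15) (17,19) (15,19) (13,37/2)]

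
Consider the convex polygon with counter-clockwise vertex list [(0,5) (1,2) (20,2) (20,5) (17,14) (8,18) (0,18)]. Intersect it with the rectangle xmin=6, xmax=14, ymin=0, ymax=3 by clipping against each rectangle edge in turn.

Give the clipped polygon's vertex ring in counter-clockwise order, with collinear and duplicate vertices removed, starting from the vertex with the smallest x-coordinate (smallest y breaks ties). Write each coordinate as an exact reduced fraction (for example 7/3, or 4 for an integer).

Clipped polygon: [(6,2) (14,2) (14,3) (6,3)]

1. After x ≥ 6: [(6,2) (20,2) (20,5) (17,14) (8,18) (6,18)]
2. After x ≤ 14: [(6,2) (14,2) (14,46/3) (8,18) (6,18)]
3. After y ≥ 0: [(6,2) (14,2) (14,46/3) (8,18) (6,18)]
4. After y ≤ 3: [(6,3) (6,2) (14,2) (14,3)]
5. Canonical ring: [(6,2) (14,2) (14,3) (6,3)]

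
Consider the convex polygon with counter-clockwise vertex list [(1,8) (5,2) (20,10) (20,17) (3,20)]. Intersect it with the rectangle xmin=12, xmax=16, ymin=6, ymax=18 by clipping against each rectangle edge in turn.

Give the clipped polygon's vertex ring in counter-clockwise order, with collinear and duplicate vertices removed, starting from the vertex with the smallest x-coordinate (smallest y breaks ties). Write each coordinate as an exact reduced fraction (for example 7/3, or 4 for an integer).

Clipped polygon: [(12,6) (25/2,6) (16,118/15) (16,301/17) (43/3,18) (12,18)]

1. After x ≥ 12: [(12,86/15) (20,10) (20,17) (12,313/17)]
2. After x ≤ 16: [(12,86/15) (16,118/15) (16,301/17) (12,313/17)]
3. After y ≥ 6: [(12,6) (25/2,6) (16,118/15) (16,301/17) (12,313/17)]
4. After y ≤ 18: [(12,18) (12,6) (25/2,6) (16,118/15) (16,301/17) (43/3,18)]
5. Canonical ring: [(12,6) (25/2,6) (16,118/15) (16,301/17) (43/3,18) (12,18)]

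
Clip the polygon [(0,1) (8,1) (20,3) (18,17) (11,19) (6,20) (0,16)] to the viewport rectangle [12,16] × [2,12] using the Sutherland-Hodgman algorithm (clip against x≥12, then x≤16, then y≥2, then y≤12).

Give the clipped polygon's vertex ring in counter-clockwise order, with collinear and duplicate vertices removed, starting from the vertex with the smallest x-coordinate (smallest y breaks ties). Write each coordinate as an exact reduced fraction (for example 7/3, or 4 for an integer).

1. After x ≥ 12: [(12,5/3) (20,3) (18,17) (12,131/7)]
2. After x ≤ 16: [(12,5/3) (16,7/3) (16,123/7) (12,131/7)]
3. After y ≥ 2: [(12,2) (14,2) (16,7/3) (16,123/7) (12,131/7)]
4. After y ≤ 12: [(12,12) (12,2) (14,2) (16,7/3) (16,12)]
5. Canonical ring: [(12,2) (14,2) (16,7/3) (16,12) (12,12)]

Clipped polygon: [(12,2) (14,2) (16,7/3) (16,12) (12,12)]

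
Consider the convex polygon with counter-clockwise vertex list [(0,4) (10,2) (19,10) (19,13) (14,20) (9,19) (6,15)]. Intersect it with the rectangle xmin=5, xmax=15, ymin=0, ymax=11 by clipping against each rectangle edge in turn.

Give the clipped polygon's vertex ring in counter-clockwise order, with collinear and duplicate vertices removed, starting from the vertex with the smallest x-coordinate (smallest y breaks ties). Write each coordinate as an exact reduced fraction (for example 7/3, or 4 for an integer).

1. After x ≥ 5: [(5,79/6) (5,3) (10,2) (19,10) (19,13) (14,20) (9,19) (6,15)]
2. After x ≤ 15: [(5,79/6) (5,3) (10,2) (15,58/9) (15,93/5) (14,20) (9,19) (6,15)]
3. After y ≥ 0: [(5,79/6) (5,3) (10,2) (15,58/9) (15,93/5) (14,20) (9,19) (6,15)]
4. After y ≤ 11: [(5,11) (5,3) (10,2) (15,58/9) (15,11)]
5. Canonical ring: [(5,3) (10,2) (15,58/9) (15,11) (5,11)]

Clipped polygon: [(5,3) (10,2) (15,58/9) (15,11) (5,11)]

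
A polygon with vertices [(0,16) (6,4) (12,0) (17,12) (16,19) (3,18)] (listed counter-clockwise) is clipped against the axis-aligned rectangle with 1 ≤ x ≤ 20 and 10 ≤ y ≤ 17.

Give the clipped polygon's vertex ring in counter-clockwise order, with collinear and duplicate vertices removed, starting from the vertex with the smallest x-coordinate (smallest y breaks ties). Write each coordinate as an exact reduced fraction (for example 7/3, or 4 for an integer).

1. After x ≥ 1: [(1,50/3) (1,14) (6,4) (12,0) (17,12) (16,19) (3,18)]
2. After x ≤ 20: [(1,50/3) (1,14) (6,4) (12,0) (17,12) (16,19) (3,18)]
3. After y ≥ 10: [(1,50/3) (1,14) (3,10) (97/6,10) (17,12) (16,19) (3,18)]
4. After y ≤ 17: [(3/2,17) (1,50/3) (1,14) (3,10) (97/6,10) (17,12) (114/7,17)]
5. Canonical ring: [(1,14) (3,10) (97/6,10) (17,12) (114/7,17) (3/2,17) (1,50/3)]

Clipped polygon: [(1,14) (3,10) (97/6,10) (17,12) (114/7,17) (3/2,17) (1,50/3)]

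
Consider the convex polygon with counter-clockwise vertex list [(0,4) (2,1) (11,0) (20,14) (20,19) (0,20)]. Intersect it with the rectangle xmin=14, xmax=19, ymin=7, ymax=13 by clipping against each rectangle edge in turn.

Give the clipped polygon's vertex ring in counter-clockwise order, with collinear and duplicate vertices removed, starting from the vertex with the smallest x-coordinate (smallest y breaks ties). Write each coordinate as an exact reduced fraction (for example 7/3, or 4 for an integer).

Clipped polygon: [(14,7) (31/2,7) (19,112/9) (19,13) (14,13)]

1. After x ≥ 14: [(14,14/3) (20,14) (20,19) (14,193/10)]
2. After x ≤ 19: [(14,14/3) (19,112/9) (19,381/20) (14,193/10)]
3. After y ≥ 7: [(14,7) (31/2,7) (19,112/9) (19,381/20) (14,193/10)]
4. After y ≤ 13: [(14,13) (14,7) (31/2,7) (19,112/9) (19,13)]
5. Canonical ring: [(14,7) (31/2,7) (19,112/9) (19,13) (14,13)]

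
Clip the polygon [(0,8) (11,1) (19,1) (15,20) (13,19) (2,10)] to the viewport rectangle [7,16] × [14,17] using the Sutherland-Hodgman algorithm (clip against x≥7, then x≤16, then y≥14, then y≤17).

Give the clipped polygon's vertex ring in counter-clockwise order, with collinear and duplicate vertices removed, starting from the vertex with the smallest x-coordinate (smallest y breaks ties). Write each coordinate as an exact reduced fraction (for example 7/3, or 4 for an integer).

Clipped polygon: [(7,14) (16,14) (16,61/4) (297/19,17) (95/9,17) (7,155/11)]

1. After x ≥ 7: [(7,39/11) (11,1) (19,1) (15,20) (13,19) (7,155/11)]
2. After x ≤ 16: [(7,39/11) (11,1) (16,1) (16,61/4) (15,20) (13,19) (7,155/11)]
3. After y ≥ 14: [(7,14) (16,14) (16,61/4) (15,20) (13,19) (7,155/11)]
4. After y ≤ 17: [(7,14) (16,14) (16,61/4) (297/19,17) (95/9,17) (7,155/11)]
5. Canonical ring: [(7,14) (16,14) (16,61/4) (297/19,17) (95/9,17) (7,155/11)]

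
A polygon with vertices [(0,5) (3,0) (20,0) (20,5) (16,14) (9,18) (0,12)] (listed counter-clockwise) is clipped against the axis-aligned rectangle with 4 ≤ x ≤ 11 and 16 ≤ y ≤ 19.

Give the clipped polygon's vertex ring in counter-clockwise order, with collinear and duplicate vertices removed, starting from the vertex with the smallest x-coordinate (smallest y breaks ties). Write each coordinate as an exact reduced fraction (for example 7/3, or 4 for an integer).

Clipped polygon: [(6,16) (11,16) (11,118/7) (9,18)]

1. After x ≥ 4: [(4,0) (20,0) (20,5) (16,14) (9,18) (4,44/3)]
2. After x ≤ 11: [(4,0) (11,0) (11,118/7) (9,18) (4,44/3)]
3. After y ≥ 16: [(11,16) (11,118/7) (9,18) (6,16)]
4. After y ≤ 19: [(11,16) (11,118/7) (9,18) (6,16)]
5. Canonical ring: [(6,16) (11,16) (11,118/7) (9,18)]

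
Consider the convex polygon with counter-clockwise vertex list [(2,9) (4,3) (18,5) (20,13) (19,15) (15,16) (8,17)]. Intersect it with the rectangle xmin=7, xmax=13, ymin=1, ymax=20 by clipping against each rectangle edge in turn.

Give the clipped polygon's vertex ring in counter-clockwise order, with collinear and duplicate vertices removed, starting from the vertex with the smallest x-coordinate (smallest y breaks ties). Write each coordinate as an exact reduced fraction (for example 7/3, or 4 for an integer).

Clipped polygon: [(7,24/7) (13,30/7) (13,114/7) (8,17) (7,47/3)]

1. After x ≥ 7: [(7,47/3) (7,24/7) (18,5) (20,13) (19,15) (15,16) (8,17)]
2. After x ≤ 13: [(7,47/3) (7,24/7) (13,30/7) (13,114/7) (8,17)]
3. After y ≥ 1: [(7,47/3) (7,24/7) (13,30/7) (13,114/7) (8,17)]
4. After y ≤ 20: [(7,47/3) (7,24/7) (13,30/7) (13,114/7) (8,17)]
5. Canonical ring: [(7,24/7) (13,30/7) (13,114/7) (8,17) (7,47/3)]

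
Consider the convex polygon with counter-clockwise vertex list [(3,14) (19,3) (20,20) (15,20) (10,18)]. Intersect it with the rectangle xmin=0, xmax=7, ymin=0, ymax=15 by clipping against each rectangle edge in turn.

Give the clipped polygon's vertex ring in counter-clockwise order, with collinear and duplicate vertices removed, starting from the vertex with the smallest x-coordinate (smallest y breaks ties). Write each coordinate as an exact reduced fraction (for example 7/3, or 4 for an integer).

Clipped polygon: [(3,14) (7,45/4) (7,15) (19/4,15)]

1. After x ≥ 0: [(3,14) (19,3) (20,20) (15,20) (10,18)]
2. After x ≤ 7: [(7,114/7) (3,14) (7,45/4)]
3. After y ≥ 0: [(7,114/7) (3,14) (7,45/4)]
4. After y ≤ 15: [(7,15) (19/4,15) (3,14) (7,45/4)]
5. Canonical ring: [(3,14) (7,45/4) (7,15) (19/4,15)]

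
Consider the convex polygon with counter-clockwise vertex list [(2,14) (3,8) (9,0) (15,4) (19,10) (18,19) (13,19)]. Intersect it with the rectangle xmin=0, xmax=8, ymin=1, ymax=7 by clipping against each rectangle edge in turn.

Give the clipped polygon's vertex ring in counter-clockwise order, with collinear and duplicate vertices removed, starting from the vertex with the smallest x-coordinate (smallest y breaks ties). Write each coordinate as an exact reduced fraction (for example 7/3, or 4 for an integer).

Clipped polygon: [(15/4,7) (8,4/3) (8,7)]

1. After x ≥ 0: [(2,14) (3,8) (9,0) (15,4) (19,10) (18,19) (13,19)]
2. After x ≤ 8: [(8,184/11) (2,14) (3,8) (8,4/3)]
3. After y ≥ 1: [(8,184/11) (2,14) (3,8) (8,4/3)]
4. After y ≤ 7: [(8,7) (15/4,7) (8,4/3)]
5. Canonical ring: [(15/4,7) (8,4/3) (8,7)]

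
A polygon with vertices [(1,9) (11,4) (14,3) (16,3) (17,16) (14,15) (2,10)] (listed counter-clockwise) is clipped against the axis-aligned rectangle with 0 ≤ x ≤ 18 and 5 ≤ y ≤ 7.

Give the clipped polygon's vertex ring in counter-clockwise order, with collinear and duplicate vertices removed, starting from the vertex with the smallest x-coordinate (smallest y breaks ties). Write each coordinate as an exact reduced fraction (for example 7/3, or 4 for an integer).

1. After x ≥ 0: [(1,9) (11,4) (14,3) (16,3) (17,16) (14,15) (2,10)]
2. After x ≤ 18: [(1,9) (11,4) (14,3) (16,3) (17,16) (14,15) (2,10)]
3. After y ≥ 5: [(1,9) (9,5) (210/13,5) (17,16) (14,15) (2,10)]
4. After y ≤ 7: [(5,7) (9,5) (210/13,5) (212/13,7)]
5. Canonical ring: [(5,7) (9,5) (210/13,5) (212/13,7)]

Clipped polygon: [(5,7) (9,5) (210/13,5) (212/13,7)]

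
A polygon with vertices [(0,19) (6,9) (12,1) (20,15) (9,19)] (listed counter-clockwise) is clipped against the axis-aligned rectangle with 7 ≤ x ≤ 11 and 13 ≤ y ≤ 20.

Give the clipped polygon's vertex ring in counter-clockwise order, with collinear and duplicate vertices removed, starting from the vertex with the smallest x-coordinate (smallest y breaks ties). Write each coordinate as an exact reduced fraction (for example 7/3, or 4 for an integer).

Clipped polygon: [(7,13) (11,13) (11,201/11) (9,19) (7,19)]

1. After x ≥ 7: [(7,19) (7,23/3) (12,1) (20,15) (9,19)]
2. After x ≤ 11: [(7,19) (7,23/3) (11,7/3) (11,201/11) (9,19)]
3. After y ≥ 13: [(7,19) (7,13) (11,13) (11,201/11) (9,19)]
4. After y ≤ 20: [(7,19) (7,13) (11,13) (11,201/11) (9,19)]
5. Canonical ring: [(7,13) (11,13) (11,201/11) (9,19) (7,19)]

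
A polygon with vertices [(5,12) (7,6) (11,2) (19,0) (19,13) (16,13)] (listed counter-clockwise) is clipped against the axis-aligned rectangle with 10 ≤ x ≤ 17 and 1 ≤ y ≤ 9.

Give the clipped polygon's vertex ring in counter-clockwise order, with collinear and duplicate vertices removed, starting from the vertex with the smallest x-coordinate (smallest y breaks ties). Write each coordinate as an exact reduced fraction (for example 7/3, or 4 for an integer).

Clipped polygon: [(10,3) (11,2) (15,1) (17,1) (17,9) (10,9)]

1. After x ≥ 10: [(10,137/11) (10,3) (11,2) (19,0) (19,13) (16,13)]
2. After x ≤ 17: [(10,137/11) (10,3) (11,2) (17,1/2) (17,13) (16,13)]
3. After y ≥ 1: [(10,137/11) (10,3) (11,2) (15,1) (17,1) (17,13) (16,13)]
4. After y ≤ 9: [(10,9) (10,3) (11,2) (15,1) (17,1) (17,9)]
5. Canonical ring: [(10,3) (11,2) (15,1) (17,1) (17,9) (10,9)]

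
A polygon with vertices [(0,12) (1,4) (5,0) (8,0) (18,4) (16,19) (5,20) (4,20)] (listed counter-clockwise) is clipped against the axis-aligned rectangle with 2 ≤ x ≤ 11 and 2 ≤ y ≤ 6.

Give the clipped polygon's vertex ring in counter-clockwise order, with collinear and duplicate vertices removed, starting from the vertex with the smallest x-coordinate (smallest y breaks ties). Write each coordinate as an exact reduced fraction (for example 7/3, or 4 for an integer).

Clipped polygon: [(2,3) (3,2) (11,2) (11,6) (2,6)]

1. After x ≥ 2: [(2,16) (2,3) (5,0) (8,0) (18,4) (16,19) (5,20) (4,20)]
2. After x ≤ 11: [(2,16) (2,3) (5,0) (8,0) (11,6/5) (11,214/11) (5,20) (4,20)]
3. After y ≥ 2: [(2,16) (2,3) (3,2) (11,2) (11,214/11) (5,20) (4,20)]
4. After y ≤ 6: [(2,6) (2,3) (3,2) (11,2) (11,6)]
5. Canonical ring: [(2,3) (3,2) (11,2) (11,6) (2,6)]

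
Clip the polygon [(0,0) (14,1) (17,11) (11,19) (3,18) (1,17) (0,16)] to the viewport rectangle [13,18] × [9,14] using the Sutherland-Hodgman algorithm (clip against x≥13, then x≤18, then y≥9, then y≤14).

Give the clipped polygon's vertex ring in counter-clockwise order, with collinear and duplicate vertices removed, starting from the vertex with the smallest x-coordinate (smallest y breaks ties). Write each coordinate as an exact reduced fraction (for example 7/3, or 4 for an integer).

Clipped polygon: [(13,9) (82/5,9) (17,11) (59/4,14) (13,14)]

1. After x ≥ 13: [(13,13/14) (14,1) (17,11) (13,49/3)]
2. After x ≤ 18: [(13,13/14) (14,1) (17,11) (13,49/3)]
3. After y ≥ 9: [(13,9) (82/5,9) (17,11) (13,49/3)]
4. After y ≤ 14: [(13,14) (13,9) (82/5,9) (17,11) (59/4,14)]
5. Canonical ring: [(13,9) (82/5,9) (17,11) (59/4,14) (13,14)]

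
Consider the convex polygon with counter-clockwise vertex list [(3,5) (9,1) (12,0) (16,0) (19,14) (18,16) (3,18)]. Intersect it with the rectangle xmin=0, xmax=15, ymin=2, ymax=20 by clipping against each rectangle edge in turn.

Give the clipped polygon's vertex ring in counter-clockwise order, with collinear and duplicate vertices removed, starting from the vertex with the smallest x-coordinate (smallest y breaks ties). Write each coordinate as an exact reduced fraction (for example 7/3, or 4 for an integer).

1. After x ≥ 0: [(3,5) (9,1) (12,0) (16,0) (19,14) (18,16) (3,18)]
2. After x ≤ 15: [(3,5) (9,1) (12,0) (15,0) (15,82/5) (3,18)]
3. After y ≥ 2: [(3,5) (15/2,2) (15,2) (15,82/5) (3,18)]
4. After y ≤ 20: [(3,5) (15/2,2) (15,2) (15,82/5) (3,18)]
5. Canonical ring: [(3,5) (15/2,2) (15,2) (15,82/5) (3,18)]

Clipped polygon: [(3,5) (15/2,2) (15,2) (15,82/5) (3,18)]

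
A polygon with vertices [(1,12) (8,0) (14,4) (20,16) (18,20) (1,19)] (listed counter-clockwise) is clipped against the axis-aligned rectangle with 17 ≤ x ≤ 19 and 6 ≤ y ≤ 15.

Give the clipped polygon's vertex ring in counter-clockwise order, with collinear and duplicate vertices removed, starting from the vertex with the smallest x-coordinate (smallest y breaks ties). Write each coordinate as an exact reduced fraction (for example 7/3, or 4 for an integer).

Clipped polygon: [(17,10) (19,14) (19,15) (17,15)]

1. After x ≥ 17: [(17,10) (20,16) (18,20) (17,339/17)]
2. After x ≤ 19: [(17,10) (19,14) (19,18) (18,20) (17,339/17)]
3. After y ≥ 6: [(17,10) (19,14) (19,18) (18,20) (17,339/17)]
4. After y ≤ 15: [(17,15) (17,10) (19,14) (19,15)]
5. Canonical ring: [(17,10) (19,14) (19,15) (17,15)]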